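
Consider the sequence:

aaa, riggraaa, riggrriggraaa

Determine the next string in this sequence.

Every step adds riggr at the front: s(k+1) = riggr·s(k).
One more step from riggrriggraaa gives the answer.

riggrriggrriggraaa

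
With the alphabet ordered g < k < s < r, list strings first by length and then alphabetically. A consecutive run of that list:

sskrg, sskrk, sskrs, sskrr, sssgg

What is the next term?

Find the rightmost character of sssgg below r, bump it to the next letter, and reset everything to its right to g.

sssgk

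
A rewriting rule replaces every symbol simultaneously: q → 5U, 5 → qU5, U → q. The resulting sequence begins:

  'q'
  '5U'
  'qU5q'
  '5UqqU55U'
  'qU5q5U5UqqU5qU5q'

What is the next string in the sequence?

Rewriting the 16 symbols of qU5q5U5UqqU5qU5q one by one yields 5U q qU5 5U qU5 q qU5 q 5U 5U q qU5 5U q qU5 5U; concatenated:

5UqqU55UqU5qqU5q5U5UqqU55UqqU55U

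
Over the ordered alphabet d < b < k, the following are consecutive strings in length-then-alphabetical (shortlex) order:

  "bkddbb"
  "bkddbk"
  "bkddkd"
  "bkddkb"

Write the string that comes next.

The successor of bkddkb increments the rightmost position that isn't already k and resets every position after it to d.

bkddkk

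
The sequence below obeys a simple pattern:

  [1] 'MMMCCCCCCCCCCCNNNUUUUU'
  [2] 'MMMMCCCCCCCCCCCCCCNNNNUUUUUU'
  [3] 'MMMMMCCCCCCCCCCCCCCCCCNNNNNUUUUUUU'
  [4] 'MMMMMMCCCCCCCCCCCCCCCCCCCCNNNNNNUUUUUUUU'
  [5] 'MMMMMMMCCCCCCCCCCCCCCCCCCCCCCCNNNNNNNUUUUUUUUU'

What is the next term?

Each string has the form M^{n} C^{3n+2} N^{n} U^{n+2}, where the shown terms are n = 3, 4, 5, 6, 7.
At n = 8 the blocks have lengths 8, 26, 8, 10.

MMMMMMMMCCCCCCCCCCCCCCCCCCCCCCCCCCNNNNNNNNUUUUUUUUUU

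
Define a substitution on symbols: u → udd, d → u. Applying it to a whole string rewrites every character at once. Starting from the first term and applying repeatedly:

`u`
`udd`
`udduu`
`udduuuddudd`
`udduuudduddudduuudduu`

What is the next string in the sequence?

Rewriting the 21 symbols of udduuudduddudduuudduu one by one yields udd u u udd udd udd u u udd u u udd u u udd udd udd u u udd udd; concatenated:

udduuudduddudduuudduuudduuudduddudduuuddudd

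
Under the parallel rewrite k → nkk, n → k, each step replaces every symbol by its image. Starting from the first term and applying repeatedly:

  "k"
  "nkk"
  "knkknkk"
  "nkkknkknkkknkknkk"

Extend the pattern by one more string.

Applying the rule to each of the 17 symbols of nkkknkknkkknkknkk gives the pieces k nkk nkk nkk k nkk nkk k nkk nkk nkk k nkk nkk k nkk nkk, which concatenate to the answer.

knkknkknkkknkknkkknkknkknkkknkknkkknkknkk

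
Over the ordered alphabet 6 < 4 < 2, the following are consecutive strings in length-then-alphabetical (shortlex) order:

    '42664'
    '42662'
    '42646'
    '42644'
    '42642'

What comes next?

The successor of 42642 increments the rightmost position that isn't already 2 and resets every position after it to 6.

42626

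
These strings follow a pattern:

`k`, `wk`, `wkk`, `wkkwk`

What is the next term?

wkkwkwkk

From term 3 onward, concatenate the last term with the second-to-last: wk·k = wkk, wkk·wk = wkkwk, …
Continuing: wkkwk · wkk gives term 5.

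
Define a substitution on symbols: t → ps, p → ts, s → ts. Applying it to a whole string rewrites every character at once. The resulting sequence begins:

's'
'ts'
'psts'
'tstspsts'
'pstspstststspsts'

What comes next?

Replace each of the 16 characters of pstspstststspsts in place — ts ts ps ts ts ts ps ts ps ts ps ts ts ts ps ts — and concatenate.

tstspstststspstspstspstststspsts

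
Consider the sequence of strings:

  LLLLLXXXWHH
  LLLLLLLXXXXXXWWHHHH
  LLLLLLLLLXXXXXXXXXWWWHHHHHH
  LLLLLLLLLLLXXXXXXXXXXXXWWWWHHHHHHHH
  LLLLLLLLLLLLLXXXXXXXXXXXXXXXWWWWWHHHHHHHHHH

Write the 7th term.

The n-th term is 2n+3 L's then 3n X's then n W's then 2n H's (n = 1, 2, …).
Setting n = 7 gives 17, 21, 7, 14 characters in each block.

LLLLLLLLLLLLLLLLLXXXXXXXXXXXXXXXXXXXXXWWWWWWWHHHHHHHHHHHHHH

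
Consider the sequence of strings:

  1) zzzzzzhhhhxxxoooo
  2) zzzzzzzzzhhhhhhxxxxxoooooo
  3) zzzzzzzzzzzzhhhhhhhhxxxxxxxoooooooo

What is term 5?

zzzzzzzzzzzzzzzzzzhhhhhhhhhhhhxxxxxxxxxxxoooooooooooo

Term n consists of 3n+3 z's, followed by 2n+2 h's, followed by 2n+1 x's, followed by 2n+2 o's (n = 1, 2, …).
At n = 5 the blocks have lengths 18, 12, 11, 12.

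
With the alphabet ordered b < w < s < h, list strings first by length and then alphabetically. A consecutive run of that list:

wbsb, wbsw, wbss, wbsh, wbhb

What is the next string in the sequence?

wbhw

Find the rightmost character of wbhb below h, bump it to the next letter, and reset everything to its right to b.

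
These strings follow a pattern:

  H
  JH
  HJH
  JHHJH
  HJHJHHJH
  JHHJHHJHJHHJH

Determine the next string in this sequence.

This is a Fibonacci-style word recurrence s(k) = s(k−2)·s(k−1): e.g. H·JH = HJH.
Continuing: HJHJHHJH · JHHJHHJHJHHJH gives term 7.

HJHJHHJHJHHJHHJHJHHJH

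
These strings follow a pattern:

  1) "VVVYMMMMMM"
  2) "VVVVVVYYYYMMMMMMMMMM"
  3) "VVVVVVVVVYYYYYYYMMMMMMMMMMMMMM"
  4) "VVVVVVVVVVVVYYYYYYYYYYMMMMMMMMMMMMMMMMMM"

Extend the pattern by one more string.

VVVVVVVVVVVVVVVYYYYYYYYYYYYYMMMMMMMMMMMMMMMMMMMMMM

Each string has the form V^{3n} Y^{3n-2} M^{4n+2} (n = 1, 2, …).
For the next term, n = 5, so the run lengths are 15, 13, 22.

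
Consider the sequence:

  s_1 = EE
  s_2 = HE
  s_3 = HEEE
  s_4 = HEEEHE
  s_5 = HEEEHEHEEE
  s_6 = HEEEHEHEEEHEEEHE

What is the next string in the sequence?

From term 3 onward, concatenate the last term with the second-to-last: HE·EE = HEEE, HEEE·HE = HEEEHE, …
The next term joins HEEEHEHEEEHEEEHE and HEEEHEHEEE.

HEEEHEHEEEHEEEHEHEEEHEHEEE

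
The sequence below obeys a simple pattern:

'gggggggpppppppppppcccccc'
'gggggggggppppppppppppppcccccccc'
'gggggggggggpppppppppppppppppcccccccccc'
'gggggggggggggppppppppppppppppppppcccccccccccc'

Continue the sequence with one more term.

The n-th term is 2n+1 g's then 3n+2 p's then 2n c's, where the shown terms are n = 3, 4, 5, 6.
Setting n = 7 gives 15, 23, 14 characters in each block.

gggggggggggggggpppppppppppppppppppppppcccccccccccccc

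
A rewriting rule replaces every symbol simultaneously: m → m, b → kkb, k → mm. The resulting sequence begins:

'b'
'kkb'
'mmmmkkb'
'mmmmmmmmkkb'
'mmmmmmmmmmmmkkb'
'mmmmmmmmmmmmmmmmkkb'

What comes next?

mmmmmmmmmmmmmmmmmmmmkkb

Applying the rule to each of the 19 symbols of mmmmmmmmmmmmmmmmkkb gives the pieces m m m m m m m m m m m m m m m m mm mm kkb, which concatenate to the answer.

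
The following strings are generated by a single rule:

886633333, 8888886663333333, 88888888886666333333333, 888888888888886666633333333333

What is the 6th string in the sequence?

Reading off run lengths: 8 runs 2, 6, 10, 14; 6 runs 2, 3, 4, 5; 3 runs 5, 7, 9, 11 — each is linear in n (n = 1, 2, …).
For term 6, n = 6, so the run lengths are 22, 7, 15.

88888888888888888888886666666333333333333333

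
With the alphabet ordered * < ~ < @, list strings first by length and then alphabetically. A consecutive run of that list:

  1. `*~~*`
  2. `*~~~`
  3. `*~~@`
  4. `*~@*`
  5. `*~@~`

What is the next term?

The successor of *~@~ increments the rightmost position that isn't already @ and resets every position after it to *.

*~@@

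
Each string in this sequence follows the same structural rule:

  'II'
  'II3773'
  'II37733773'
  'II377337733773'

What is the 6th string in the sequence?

II37733773377337733773

Each term is the previous one with 3773 appended.
From II377337733773, 2 further steps: II377337733773 → II3773377337733773 → (answer).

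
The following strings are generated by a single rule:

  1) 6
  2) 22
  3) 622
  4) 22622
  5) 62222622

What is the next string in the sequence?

2262262222622

This is a Fibonacci-style word recurrence s(k) = s(k−2)·s(k−1): e.g. 6·22 = 622.
Continuing: 22622 · 62222622 gives term 6.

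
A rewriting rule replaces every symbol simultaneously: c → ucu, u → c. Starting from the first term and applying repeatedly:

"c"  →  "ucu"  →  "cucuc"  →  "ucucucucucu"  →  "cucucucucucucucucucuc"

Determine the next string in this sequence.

ucucucucucucucucucucucucucucucucucucucucucu

φ(cucucucucucucucucucuc) expands symbol-by-symbol to ucu c ucu c ucu c ucu c ucu c ucu c ucu c ucu c ucu c ucu c ucu; joining the 21 pieces gives the next term.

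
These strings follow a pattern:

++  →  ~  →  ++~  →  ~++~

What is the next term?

++~~++~

From term 3 onward, concatenate the second-to-last term with the last: ++·~ = ++~, ~·++~ = ~++~, …
The next term joins ++~ and ~++~.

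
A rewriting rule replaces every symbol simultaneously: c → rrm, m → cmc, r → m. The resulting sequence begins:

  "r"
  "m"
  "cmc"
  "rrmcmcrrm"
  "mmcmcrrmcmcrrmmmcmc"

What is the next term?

φ(mmcmcrrmcmcrrmmmcmc) expands symbol-by-symbol to cmc cmc rrm cmc rrm m m cmc rrm cmc rrm m m cmc cmc cmc rrm cmc rrm; joining the 19 pieces gives the next term.

cmccmcrrmcmcrrmmmcmcrrmcmcrrmmmcmccmccmcrrmcmcrrm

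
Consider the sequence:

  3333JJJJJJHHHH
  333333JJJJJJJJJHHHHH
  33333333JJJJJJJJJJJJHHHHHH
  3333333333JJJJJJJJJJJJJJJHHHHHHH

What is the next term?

333333333333JJJJJJJJJJJJJJJJJJHHHHHHHH

Each string has the form 3^{2n} J^{3n} H^{n+2}, where the shown terms are n = 2, 3, 4, 5.
At n = 6 the blocks have lengths 12, 18, 8.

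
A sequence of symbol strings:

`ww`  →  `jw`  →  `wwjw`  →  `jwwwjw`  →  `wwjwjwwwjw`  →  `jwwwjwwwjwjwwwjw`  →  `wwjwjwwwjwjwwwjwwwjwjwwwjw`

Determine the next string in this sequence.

Each term (from the third on) is the two preceding terms concatenated in order: term 3 = ww·jw = wwjw.
Continuing: jwwwjwwwjwjwwwjw · wwjwjwwwjwjwwwjwwwjwjwwwjw gives term 8.

jwwwjwwwjwjwwwjwwwjwjwwwjwjwwwjwwwjwjwwwjw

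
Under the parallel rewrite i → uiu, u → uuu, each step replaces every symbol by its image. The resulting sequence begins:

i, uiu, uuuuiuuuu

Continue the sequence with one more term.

uuuuuuuuuuuuuiuuuuuuuuuuuuu

Expanding uuuuiuuuu: u→uuu, u→uuu, u→uuu, u→uuu, i→uiu, u→uuu, u→uuu, u→uuu, u→uuu. Concatenated: uuu uuu uuu uuu uiu uuu uuu uuu uuu.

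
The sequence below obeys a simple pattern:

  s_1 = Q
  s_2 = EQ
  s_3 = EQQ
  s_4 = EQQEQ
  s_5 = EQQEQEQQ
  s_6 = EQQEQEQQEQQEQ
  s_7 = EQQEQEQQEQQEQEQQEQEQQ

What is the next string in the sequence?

EQQEQEQQEQQEQEQQEQEQQEQQEQEQQEQQEQ

From term 3 onward, concatenate the last term with the second-to-last: EQ·Q = EQQ, EQQ·EQ = EQQEQ, …
So term 8 is EQQEQEQQEQQEQEQQEQEQQ·EQQEQEQQEQQEQ.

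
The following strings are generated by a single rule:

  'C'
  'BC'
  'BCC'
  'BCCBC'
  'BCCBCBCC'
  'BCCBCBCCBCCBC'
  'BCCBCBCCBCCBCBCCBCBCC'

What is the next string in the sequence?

Each term (from the third on) is the previous term followed by the one before it: term 3 = BC·C = BCC.
So term 8 is BCCBCBCCBCCBCBCCBCBCC·BCCBCBCCBCCBC.

BCCBCBCCBCCBCBCCBCBCCBCCBCBCCBCCBC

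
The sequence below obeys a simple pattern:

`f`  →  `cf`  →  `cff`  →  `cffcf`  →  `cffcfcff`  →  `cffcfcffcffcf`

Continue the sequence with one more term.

cffcfcffcffcfcffcfcff

From term 3 onward, concatenate the last term with the second-to-last: cf·f = cff, cff·cf = cffcf, …
Continuing: cffcfcffcffcf · cffcfcff gives term 7.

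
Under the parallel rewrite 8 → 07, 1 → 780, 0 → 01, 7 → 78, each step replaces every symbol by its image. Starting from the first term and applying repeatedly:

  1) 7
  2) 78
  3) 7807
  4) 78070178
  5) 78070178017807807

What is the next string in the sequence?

Replace each of the 17 characters of 78070178017807807 in place — 78 07 01 78 01 780 78 07 01 780 78 07 01 78 07 01 78 — and concatenate.

780701780178078070178078070178070178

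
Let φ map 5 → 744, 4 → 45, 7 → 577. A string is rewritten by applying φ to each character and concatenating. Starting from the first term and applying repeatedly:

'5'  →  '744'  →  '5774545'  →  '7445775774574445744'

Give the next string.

Applying the rule to each of the 19 symbols of 7445775774574445744 gives the pieces 577 45 45 744 577 577 744 577 577 45 744 577 45 45 45 744 577 45 45, which concatenate to the answer.

5774545744577577744577577457445774545457445774545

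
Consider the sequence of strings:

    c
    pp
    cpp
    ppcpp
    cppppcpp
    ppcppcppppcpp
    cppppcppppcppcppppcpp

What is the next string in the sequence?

Each term (from the third on) is the two preceding terms concatenated in order: term 3 = c·pp = cpp.
Continuing: ppcppcppppcpp · cppppcppppcppcppppcpp gives term 8.

ppcppcppppcppcppppcppppcppcppppcpp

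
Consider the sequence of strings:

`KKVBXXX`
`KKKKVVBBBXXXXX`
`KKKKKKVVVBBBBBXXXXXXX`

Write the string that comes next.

KKKKKKKKVVVVBBBBBBBXXXXXXXXX

The n-th term is 2n K's then n V's then 2n-1 B's then 2n+1 X's (n = 1, 2, …).
For the next term, n = 4, so the run lengths are 8, 4, 7, 9.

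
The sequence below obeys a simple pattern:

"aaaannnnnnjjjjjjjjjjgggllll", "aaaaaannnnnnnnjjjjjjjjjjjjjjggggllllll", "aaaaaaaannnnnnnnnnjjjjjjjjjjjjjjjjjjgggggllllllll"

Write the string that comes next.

aaaaaaaaaannnnnnnnnnnnjjjjjjjjjjjjjjjjjjjjjjggggggllllllllll

Reading off run lengths: a runs 4, 6, 8; n runs 6, 8, 10; j runs 10, 14, 18; g runs 3, 4, 5; l runs 4, 6, 8 — each is linear in n, where the shown terms are n = 3, 4, 5.
At n = 6 the blocks have lengths 10, 12, 22, 6, 10.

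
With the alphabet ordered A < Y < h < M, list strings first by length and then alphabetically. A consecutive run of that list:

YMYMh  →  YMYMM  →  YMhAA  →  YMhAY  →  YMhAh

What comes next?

YMhAM

Find the rightmost character of YMhAh below M, bump it to the next letter, and reset everything to its right to A.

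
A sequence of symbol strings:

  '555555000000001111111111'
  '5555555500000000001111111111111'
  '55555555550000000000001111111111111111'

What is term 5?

5555555555555500000000000000001111111111111111111111

Term n consists of 2n 5's, followed by 2n+2 0's, followed by 3n+1 1's, where the shown terms are n = 3, 4, 5.
Setting n = 7 gives 14, 16, 22 characters in each block.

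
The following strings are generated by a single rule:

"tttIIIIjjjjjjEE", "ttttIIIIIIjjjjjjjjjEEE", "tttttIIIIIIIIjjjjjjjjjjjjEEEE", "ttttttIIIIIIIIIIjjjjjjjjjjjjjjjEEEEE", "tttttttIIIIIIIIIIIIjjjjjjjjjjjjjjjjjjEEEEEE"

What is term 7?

tttttttttIIIIIIIIIIIIIIIIjjjjjjjjjjjjjjjjjjjjjjjjEEEEEEEE

Each string has the form t^{n+1} I^{2n} j^{3n} E^{n}, where the shown terms are n = 2, 3, 4, 5, 6.
At n = 8 the blocks have lengths 9, 16, 24, 8.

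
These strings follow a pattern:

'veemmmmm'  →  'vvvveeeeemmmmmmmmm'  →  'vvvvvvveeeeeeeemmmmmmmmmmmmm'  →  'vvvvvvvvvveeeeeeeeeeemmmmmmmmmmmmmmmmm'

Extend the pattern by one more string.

Reading off run lengths: v runs 1, 4, 7, 10; e runs 2, 5, 8, 11; m runs 5, 9, 13, 17 — each is linear in n (n = 1, 2, …).
For the next term, n = 5, so the run lengths are 13, 14, 21.

vvvvvvvvvvvvveeeeeeeeeeeeeemmmmmmmmmmmmmmmmmmmmm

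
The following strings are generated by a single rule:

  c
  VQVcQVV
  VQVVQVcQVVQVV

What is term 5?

Every step adds VQV to the front and QVV to the end of the previous string.
From VQVVQVcQVVQVV, 2 further steps: VQVVQVcQVVQVV → VQVVQVVQVcQVVQVVQVV → (answer).

VQVVQVVQVVQVcQVVQVVQVVQVV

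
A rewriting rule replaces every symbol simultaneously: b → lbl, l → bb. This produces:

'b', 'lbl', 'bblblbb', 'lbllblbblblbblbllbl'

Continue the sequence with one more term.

Rewriting the 19 symbols of lbllblbblblbblbllbl one by one yields bb lbl bb bb lbl bb lbl lbl bb lbl bb lbl lbl bb lbl bb bb lbl bb; concatenated:

bblblbbbblblbblbllblbblblbblbllblbblblbbbblblbb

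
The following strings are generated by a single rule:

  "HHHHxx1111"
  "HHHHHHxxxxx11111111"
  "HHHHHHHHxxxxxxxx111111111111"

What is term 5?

The n-th term is 2n+2 H's then 3n-1 x's then 4n 1's (n = 1, 2, …).
Setting n = 5 gives 12, 14, 20 characters in each block.

HHHHHHHHHHHHxxxxxxxxxxxxxx11111111111111111111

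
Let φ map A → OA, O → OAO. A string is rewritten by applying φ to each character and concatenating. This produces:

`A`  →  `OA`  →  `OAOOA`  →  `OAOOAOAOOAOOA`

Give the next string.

OAOOAOAOOAOOAOAOOAOAOOAOOAOAOOAOOA

φ(OAOOAOAOOAOOA) expands symbol-by-symbol to OAO OA OAO OAO OA OAO OA OAO OAO OA OAO OAO OA; joining the 13 pieces gives the next term.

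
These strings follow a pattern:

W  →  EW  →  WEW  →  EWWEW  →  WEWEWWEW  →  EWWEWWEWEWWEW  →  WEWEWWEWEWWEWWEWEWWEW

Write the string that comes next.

EWWEWWEWEWWEWWEWEWWEWEWWEWWEWEWWEW

Each term (from the third on) is the two preceding terms concatenated in order: term 3 = W·EW = WEW.
Continuing: EWWEWWEWEWWEW · WEWEWWEWEWWEWWEWEWWEW gives term 8.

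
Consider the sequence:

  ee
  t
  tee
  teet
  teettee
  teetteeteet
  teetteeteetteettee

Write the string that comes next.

Each term (from the third on) is the previous term followed by the one before it: term 3 = t·ee = tee.
So term 8 is teetteeteetteettee·teetteeteet.

teetteeteetteetteeteetteeteet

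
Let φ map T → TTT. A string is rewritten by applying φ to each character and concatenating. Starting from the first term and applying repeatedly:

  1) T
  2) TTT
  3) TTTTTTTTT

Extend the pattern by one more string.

Apply φ to TTTTTTTTT symbol by symbol: T→TTT, T→TTT, T→TTT, T→TTT, T→TTT, T→TTT, T→TTT, T→TTT, T→TTT; joined: TTT TTT TTT TTT TTT TTT TTT TTT TTT.

TTTTTTTTTTTTTTTTTTTTTTTTTTT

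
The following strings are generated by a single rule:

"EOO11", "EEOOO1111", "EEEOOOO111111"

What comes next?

The n-th term is n E's then n+1 O's then 2n 1's (n = 1, 2, …).
At n = 4 the blocks have lengths 4, 5, 8.

EEEEOOOOO11111111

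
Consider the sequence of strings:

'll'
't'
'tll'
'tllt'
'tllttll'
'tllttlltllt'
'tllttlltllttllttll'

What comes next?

This is a Fibonacci-style word recurrence s(k) = s(k−1)·s(k−2): e.g. t·ll = tll.
Continuing: tllttlltllttllttll · tllttlltllt gives term 8.

tllttlltllttllttlltllttlltllt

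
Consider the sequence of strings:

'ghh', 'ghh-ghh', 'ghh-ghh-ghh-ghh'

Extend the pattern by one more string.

Each string is two copies of the previous one joined by '-'.
Doubling ghh-ghh-ghh-ghh with '-' between the halves:

ghh-ghh-ghh-ghh-ghh-ghh-ghh-ghh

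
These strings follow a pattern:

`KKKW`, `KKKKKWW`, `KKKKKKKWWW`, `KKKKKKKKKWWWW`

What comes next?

KKKKKKKKKKKWWWWW

The n-th term is 2n-1 K's then n-1 W's, where the shown terms are n = 2, 3, 4, 5.
Setting n = 6 gives 11, 5 characters in each block.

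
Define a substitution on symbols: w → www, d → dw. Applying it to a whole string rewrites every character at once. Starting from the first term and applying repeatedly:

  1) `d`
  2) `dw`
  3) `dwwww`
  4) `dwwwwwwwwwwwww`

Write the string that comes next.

Replace each of the 14 characters of dwwwwwwwwwwwww in place — dw www www www www www www www www www www www www www — and concatenate.

dwwwwwwwwwwwwwwwwwwwwwwwwwwwwwwwwwwwwwwww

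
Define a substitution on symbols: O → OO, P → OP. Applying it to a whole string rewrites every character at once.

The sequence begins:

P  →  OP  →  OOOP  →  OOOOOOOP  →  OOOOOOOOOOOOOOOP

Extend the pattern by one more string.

OOOOOOOOOOOOOOOOOOOOOOOOOOOOOOOP

Applying the rule to each of the 16 symbols of OOOOOOOOOOOOOOOP gives the pieces OO OO OO OO OO OO OO OO OO OO OO OO OO OO OO OP, which concatenate to the answer.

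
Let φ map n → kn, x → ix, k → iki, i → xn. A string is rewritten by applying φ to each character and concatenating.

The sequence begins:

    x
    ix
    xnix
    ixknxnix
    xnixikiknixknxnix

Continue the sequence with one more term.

Rewriting the 17 symbols of xnixikiknixknxnix one by one yields ix kn xn ix xn iki xn iki kn xn ix iki kn ix kn xn ix; concatenated:

ixknxnixxnikixnikiknxnixikiknixknxnix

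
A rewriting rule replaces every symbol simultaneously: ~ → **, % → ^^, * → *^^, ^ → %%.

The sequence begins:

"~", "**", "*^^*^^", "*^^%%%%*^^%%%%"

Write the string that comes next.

Replace each of the 14 characters of *^^%%%%*^^%%%% in place — *^^ %% %% ^^ ^^ ^^ ^^ *^^ %% %% ^^ ^^ ^^ ^^ — and concatenate.

*^^%%%%^^^^^^^^*^^%%%%^^^^^^^^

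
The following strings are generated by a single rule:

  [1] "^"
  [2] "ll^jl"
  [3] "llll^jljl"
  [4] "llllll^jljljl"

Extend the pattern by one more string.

s(k+1) = ll·s(k)·jl, so each term gains ll as a prefix and jl as a suffix.
One more step from llllll^jljljl gives the answer.

llllllll^jljljljl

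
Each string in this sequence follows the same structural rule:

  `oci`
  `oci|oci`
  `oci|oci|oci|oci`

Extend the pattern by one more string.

oci|oci|oci|oci|oci|oci|oci|oci

s(k+1) = s(k)·|·s(k) — each term doubles the last with '|' between the halves.
One more doubling of oci|oci|oci|oci gives the answer.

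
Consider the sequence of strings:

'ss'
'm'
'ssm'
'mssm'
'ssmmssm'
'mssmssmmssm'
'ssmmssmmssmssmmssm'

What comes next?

mssmssmmssmssmmssmmssmssmmssm

From term 3 onward, concatenate the second-to-last term with the last: ss·m = ssm, m·ssm = mssm, …
Continuing: mssmssmmssm · ssmmssmmssmssmmssm gives term 8.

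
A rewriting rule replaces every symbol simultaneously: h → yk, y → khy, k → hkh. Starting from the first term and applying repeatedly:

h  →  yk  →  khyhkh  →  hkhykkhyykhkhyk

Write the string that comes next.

Rewriting the 15 symbols of hkhykkhyykhkhyk one by one yields yk hkh yk khy hkh hkh yk khy khy hkh yk hkh yk khy hkh; concatenated:

ykhkhykkhyhkhhkhykkhykhyhkhykhkhykkhyhkh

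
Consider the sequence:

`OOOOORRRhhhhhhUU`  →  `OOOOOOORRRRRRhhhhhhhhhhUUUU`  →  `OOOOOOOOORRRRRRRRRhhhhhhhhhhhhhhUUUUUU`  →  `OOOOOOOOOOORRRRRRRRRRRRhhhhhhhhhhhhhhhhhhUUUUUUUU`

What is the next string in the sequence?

OOOOOOOOOOOOORRRRRRRRRRRRRRRhhhhhhhhhhhhhhhhhhhhhhUUUUUUUUUU

The n-th term is 2n+3 O's then 3n R's then 4n+2 h's then 2n U's (n = 1, 2, …).
For the next term, n = 5, so the run lengths are 13, 15, 22, 10.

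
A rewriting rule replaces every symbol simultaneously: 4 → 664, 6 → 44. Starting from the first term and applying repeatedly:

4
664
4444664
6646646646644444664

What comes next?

Replace each of the 19 characters of 6646646646644444664 in place — 44 44 664 44 44 664 44 44 664 44 44 664 664 664 664 664 44 44 664 — and concatenate.

44446644444664444466444446646646646646644444664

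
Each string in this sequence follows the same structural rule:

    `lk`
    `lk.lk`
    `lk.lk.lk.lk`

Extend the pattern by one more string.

Every step duplicates the string with '.' between the halves.
Doubling lk.lk.lk.lk with '.' between the halves:

lk.lk.lk.lk.lk.lk.lk.lk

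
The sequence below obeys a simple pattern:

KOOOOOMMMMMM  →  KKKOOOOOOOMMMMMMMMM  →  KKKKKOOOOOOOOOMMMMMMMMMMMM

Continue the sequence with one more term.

KKKKKKKOOOOOOOOOOOMMMMMMMMMMMMMMM

Term n consists of 2n-1 K's, followed by 2n+3 O's, followed by 3n+3 M's (n = 1, 2, …).
For the next term, n = 4, so the run lengths are 7, 11, 15.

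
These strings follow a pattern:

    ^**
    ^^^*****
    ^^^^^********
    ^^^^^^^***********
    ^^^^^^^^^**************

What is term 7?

Each string has the form ^^{2n-1} *^{3n-1} (n = 1, 2, …).
At n = 7 the blocks have lengths 13, 20.

^^^^^^^^^^^^^********************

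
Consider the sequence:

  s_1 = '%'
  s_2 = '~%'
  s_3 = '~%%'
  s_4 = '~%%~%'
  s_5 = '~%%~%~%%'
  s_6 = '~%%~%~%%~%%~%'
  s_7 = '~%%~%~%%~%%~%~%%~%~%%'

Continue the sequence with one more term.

Each term (from the third on) is the previous term followed by the one before it: term 3 = ~%·% = ~%%.
So term 8 is ~%%~%~%%~%%~%~%%~%~%%·~%%~%~%%~%%~%.

~%%~%~%%~%%~%~%%~%~%%~%%~%~%%~%%~%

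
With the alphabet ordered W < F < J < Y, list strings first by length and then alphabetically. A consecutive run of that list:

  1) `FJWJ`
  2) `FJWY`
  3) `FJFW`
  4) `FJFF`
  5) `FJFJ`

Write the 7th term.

Advancing 2 positions from FJFJ through FJFJ → FJFY reaches term 7.

FJJW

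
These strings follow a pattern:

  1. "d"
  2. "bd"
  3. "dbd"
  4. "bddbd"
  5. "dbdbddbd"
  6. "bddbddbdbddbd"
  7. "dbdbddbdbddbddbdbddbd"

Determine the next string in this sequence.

Each term (from the third on) is the two preceding terms concatenated in order: term 3 = d·bd = dbd.
So term 8 is bddbddbdbddbd·dbdbddbdbddbddbdbddbd.

bddbddbdbddbddbdbddbdbddbddbdbddbd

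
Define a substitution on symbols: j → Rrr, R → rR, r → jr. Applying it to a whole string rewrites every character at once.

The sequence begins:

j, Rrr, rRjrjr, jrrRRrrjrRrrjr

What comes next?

Rewriting the 14 symbols of jrrRRrrjrRrrjr one by one yields Rrr jr jr rR rR jr jr Rrr jr rR jr jr Rrr jr; concatenated:

RrrjrjrrRrRjrjrRrrjrrRjrjrRrrjr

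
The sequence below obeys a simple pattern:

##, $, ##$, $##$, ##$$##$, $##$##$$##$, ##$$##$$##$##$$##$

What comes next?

Each term (from the third on) is the two preceding terms concatenated in order: term 3 = ##·$ = ##$.
The next term joins $##$##$$##$ and ##$$##$$##$##$$##$.

$##$##$$##$##$$##$$##$##$$##$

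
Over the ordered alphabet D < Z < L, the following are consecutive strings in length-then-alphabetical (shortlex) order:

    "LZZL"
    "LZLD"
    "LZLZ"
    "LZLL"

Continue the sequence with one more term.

Treat LZLL as a base-3 numeral over the given alphabet and add one, carrying through any trailing L's.

LLDD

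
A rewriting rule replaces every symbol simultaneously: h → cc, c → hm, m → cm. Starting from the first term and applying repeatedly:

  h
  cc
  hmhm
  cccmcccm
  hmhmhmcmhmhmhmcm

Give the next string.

Replace each of the 16 characters of hmhmhmcmhmhmhmcm in place — cc cm cc cm cc cm hm cm cc cm cc cm cc cm hm cm — and concatenate.

cccmcccmcccmhmcmcccmcccmcccmhmcm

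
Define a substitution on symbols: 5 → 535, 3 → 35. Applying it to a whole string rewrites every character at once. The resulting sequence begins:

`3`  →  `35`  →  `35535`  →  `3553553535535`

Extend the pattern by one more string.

Applying the rule to each of the 13 symbols of 3553553535535 gives the pieces 35 535 535 35 535 535 35 535 35 535 535 35 535, which concatenate to the answer.

3553553535535535355353553553535535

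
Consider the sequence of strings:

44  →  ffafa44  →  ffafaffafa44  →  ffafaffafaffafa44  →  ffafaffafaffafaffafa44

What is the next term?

Each term is the previous one with ffafa prepended.
Applying this once more to ffafaffafaffafaffafa44:

ffafaffafaffafaffafaffafa44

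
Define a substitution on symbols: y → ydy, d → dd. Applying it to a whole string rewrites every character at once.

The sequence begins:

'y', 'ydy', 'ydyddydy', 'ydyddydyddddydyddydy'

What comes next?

Applying the rule to each of the 20 symbols of ydyddydyddddydyddydy gives the pieces ydy dd ydy dd dd ydy dd ydy dd dd dd dd ydy dd ydy dd dd ydy dd ydy, which concatenate to the answer.

ydyddydyddddydyddydyddddddddydyddydyddddydyddydy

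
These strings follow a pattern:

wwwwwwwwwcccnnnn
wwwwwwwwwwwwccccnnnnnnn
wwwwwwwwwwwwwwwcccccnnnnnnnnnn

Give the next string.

wwwwwwwwwwwwwwwwwwccccccnnnnnnnnnnnnn

Reading off run lengths: w runs 9, 12, 15; c runs 3, 4, 5; n runs 4, 7, 10 — each is linear in n, where the shown terms are n = 2, 3, 4.
For the next term, n = 5, so the run lengths are 18, 6, 13.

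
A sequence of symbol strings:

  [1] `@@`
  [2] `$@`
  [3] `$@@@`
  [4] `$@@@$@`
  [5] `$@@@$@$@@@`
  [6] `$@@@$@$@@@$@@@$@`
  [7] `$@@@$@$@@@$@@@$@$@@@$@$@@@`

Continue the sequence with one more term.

$@@@$@$@@@$@@@$@$@@@$@$@@@$@@@$@$@@@$@@@$@

Each term (from the third on) is the previous term followed by the one before it: term 3 = $@·@@ = $@@@.
The next term joins $@@@$@$@@@$@@@$@$@@@$@$@@@ and $@@@$@$@@@$@@@$@.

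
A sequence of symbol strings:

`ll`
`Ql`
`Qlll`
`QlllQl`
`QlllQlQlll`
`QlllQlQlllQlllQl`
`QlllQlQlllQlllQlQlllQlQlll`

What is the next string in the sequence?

QlllQlQlllQlllQlQlllQlQlllQlllQlQlllQlllQl

Each term (from the third on) is the previous term followed by the one before it: term 3 = Ql·ll = Qlll.
Continuing: QlllQlQlllQlllQlQlllQlQlll · QlllQlQlllQlllQl gives term 8.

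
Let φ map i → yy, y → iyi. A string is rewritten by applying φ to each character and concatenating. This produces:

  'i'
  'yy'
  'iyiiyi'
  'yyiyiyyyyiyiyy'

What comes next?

Applying the rule to each of the 14 symbols of yyiyiyyyyiyiyy gives the pieces iyi iyi yy iyi yy iyi iyi iyi iyi yy iyi yy iyi iyi, which concatenate to the answer.

iyiiyiyyiyiyyiyiiyiiyiiyiyyiyiyyiyiiyi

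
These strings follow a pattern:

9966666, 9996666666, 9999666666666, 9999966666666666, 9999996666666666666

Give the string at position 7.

The n-th term is n-1 9's then 2n-1 6's, where the shown terms are n = 3, 4, 5, 6, 7.
Setting n = 9 gives 8, 17 characters in each block.

9999999966666666666666666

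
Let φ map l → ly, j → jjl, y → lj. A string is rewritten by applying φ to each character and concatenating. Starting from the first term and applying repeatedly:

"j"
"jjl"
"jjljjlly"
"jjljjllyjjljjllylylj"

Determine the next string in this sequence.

Rewriting the 20 symbols of jjljjllyjjljjllylylj one by one yields jjl jjl ly jjl jjl ly ly lj jjl jjl ly jjl jjl ly ly lj ly lj ly jjl; concatenated:

jjljjllyjjljjllylyljjjljjllyjjljjllylyljlyljlyjjl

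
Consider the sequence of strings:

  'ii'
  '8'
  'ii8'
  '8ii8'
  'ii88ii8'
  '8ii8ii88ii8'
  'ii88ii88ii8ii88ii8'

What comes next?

This is a Fibonacci-style word recurrence s(k) = s(k−2)·s(k−1): e.g. ii·8 = ii8.
The next term joins 8ii8ii88ii8 and ii88ii88ii8ii88ii8.

8ii8ii88ii8ii88ii88ii8ii88ii8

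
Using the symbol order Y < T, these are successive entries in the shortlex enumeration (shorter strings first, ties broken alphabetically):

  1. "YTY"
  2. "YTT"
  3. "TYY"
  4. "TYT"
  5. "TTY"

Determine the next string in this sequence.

Treat TTY as a base-2 numeral over the given alphabet and add one, carrying through any trailing T's.

TTT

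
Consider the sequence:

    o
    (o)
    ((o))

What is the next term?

Each term wraps the previous one in ( on the left and ) on the right.
Applying this once more to ((o)):

(((o)))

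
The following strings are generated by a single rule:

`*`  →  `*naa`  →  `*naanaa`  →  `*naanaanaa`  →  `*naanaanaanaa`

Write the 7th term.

*naanaanaanaanaanaa

Each term is the previous one with naa appended.
From *naanaanaanaa, 2 further steps: *naanaanaanaa → *naanaanaanaanaa → (answer).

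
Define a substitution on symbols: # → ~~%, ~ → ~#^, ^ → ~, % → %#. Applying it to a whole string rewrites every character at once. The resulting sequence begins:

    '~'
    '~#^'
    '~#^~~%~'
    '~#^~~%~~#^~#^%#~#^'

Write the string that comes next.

~#^~~%~~#^~#^%#~#^~#^~~%~~#^~~%~%#~~%~#^~~%~

Replace each of the 18 characters of ~#^~~%~~#^~#^%#~#^ in place — ~#^ ~~% ~ ~#^ ~#^ %# ~#^ ~#^ ~~% ~ ~#^ ~~% ~ %# ~~% ~#^ ~~% ~ — and concatenate.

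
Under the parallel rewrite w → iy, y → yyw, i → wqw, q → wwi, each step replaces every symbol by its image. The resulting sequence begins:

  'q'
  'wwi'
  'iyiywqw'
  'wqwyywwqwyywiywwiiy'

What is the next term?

Rewriting the 19 symbols of wqwyywwqwyywiywwiiy one by one yields iy wwi iy yyw yyw iy iy wwi iy yyw yyw iy wqw yyw iy iy wqw wqw yyw; concatenated:

iywwiiyyywyywiyiywwiiyyywyywiywqwyywiyiywqwwqwyyw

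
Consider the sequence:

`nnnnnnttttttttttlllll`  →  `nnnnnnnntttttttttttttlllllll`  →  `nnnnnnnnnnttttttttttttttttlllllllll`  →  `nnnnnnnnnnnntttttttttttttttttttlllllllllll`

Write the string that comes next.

Reading off run lengths: n runs 6, 8, 10, 12; t runs 10, 13, 16, 19; l runs 5, 7, 9, 11 — each is linear in n, where the shown terms are n = 3, 4, 5, 6.
Setting n = 7 gives 14, 22, 13 characters in each block.

nnnnnnnnnnnnnnttttttttttttttttttttttlllllllllllll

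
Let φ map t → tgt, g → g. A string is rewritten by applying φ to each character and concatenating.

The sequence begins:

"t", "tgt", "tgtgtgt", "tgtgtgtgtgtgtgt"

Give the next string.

φ(tgtgtgtgtgtgtgt) expands symbol-by-symbol to tgt g tgt g tgt g tgt g tgt g tgt g tgt g tgt; joining the 15 pieces gives the next term.

tgtgtgtgtgtgtgtgtgtgtgtgtgtgtgt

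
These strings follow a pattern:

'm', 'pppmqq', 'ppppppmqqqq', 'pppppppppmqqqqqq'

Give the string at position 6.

s(k+1) = ppp·s(k)·qq, so each term gains ppp as a prefix and qq as a suffix.
From pppppppppmqqqqqq, 2 further steps: pppppppppmqqqqqq → ppppppppppppmqqqqqqqq → (answer).

pppppppppppppppmqqqqqqqqqq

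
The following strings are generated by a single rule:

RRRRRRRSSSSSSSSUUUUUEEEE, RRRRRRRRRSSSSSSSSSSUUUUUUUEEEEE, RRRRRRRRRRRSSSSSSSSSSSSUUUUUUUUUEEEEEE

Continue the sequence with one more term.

RRRRRRRRRRRRRSSSSSSSSSSSSSSUUUUUUUUUUUEEEEEEE

Each string has the form R^{2n+1} S^{2n+2} U^{2n-1} E^{n+1}, where the shown terms are n = 3, 4, 5.
For the next term, n = 6, so the run lengths are 13, 14, 11, 7.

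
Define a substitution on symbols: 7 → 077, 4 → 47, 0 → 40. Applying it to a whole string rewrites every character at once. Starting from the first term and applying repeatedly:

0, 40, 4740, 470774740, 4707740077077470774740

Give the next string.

4707740077077474040077077400770774707740077077470774740

Replace each of the 22 characters of 4707740077077470774740 in place — 47 077 40 077 077 47 40 40 077 077 40 077 077 47 077 40 077 077 47 077 47 40 — and concatenate.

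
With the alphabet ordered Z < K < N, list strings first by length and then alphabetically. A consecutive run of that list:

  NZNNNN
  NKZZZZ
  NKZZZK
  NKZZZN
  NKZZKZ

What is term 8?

NKZZNZ

Stepping forward 3 times from NKZZKZ: NKZZKZ → NKZZKK → NKZZKN, then the target.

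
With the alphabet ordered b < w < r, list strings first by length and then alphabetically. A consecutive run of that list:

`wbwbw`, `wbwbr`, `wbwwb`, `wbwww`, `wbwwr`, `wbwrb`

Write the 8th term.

Continuing the enumeration 2 steps past wbwrb: wbwrb → wbwrw → (answer).

wbwrr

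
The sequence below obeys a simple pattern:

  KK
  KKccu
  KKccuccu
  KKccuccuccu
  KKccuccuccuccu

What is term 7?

KKccuccuccuccuccuccu

Each term is the previous one with ccu appended.
From KKccuccuccuccu, 2 further steps: KKccuccuccuccu → KKccuccuccuccuccu → (answer).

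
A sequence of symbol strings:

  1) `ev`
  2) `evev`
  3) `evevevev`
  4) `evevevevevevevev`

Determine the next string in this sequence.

evevevevevevevevevevevevevevevev

s(k+1) = s(k)·s(k) — each term doubles the last.
One more doubling of evevevevevevevev gives the answer.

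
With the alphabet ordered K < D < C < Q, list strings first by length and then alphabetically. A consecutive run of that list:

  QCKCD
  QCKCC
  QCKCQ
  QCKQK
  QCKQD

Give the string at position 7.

Advancing 2 positions from QCKQD through QCKQD → QCKQC reaches term 7.

QCKQQ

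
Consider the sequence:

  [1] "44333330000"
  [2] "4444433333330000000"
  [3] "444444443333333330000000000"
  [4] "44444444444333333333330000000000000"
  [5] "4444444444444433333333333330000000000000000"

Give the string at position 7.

The n-th term is 3n-1 4's then 2n+3 3's then 3n+1 0's (n = 1, 2, …).
At n = 7 the blocks have lengths 20, 17, 22.

44444444444444444444333333333333333330000000000000000000000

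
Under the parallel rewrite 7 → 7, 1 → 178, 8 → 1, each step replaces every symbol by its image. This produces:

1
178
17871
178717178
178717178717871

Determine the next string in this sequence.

1787171787178717178717178

Replace each of the 15 characters of 178717178717871 in place — 178 7 1 7 178 7 178 7 1 7 178 7 1 7 178 — and concatenate.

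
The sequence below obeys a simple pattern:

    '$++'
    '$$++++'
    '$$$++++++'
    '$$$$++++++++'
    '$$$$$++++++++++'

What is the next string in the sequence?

$$$$$$++++++++++++

Reading off run lengths: $ runs 1, 2, 3, 4, 5; + runs 2, 4, 6, 8, 10 — each is linear in n (n = 1, 2, …).
At n = 6 the blocks have lengths 6, 12.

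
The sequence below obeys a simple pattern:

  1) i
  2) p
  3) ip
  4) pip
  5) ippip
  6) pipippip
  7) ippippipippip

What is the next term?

pipippipippippipippip

Each term (from the third on) is the two preceding terms concatenated in order: term 3 = i·p = ip.
So term 8 is pipippip·ippippipippip.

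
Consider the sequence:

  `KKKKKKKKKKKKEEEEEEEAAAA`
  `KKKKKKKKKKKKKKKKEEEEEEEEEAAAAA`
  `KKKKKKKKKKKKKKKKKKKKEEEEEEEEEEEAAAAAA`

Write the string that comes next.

KKKKKKKKKKKKKKKKKKKKKKKKEEEEEEEEEEEEEAAAAAAA

Each string has the form K^{4n} E^{2n+1} A^{n+1}, where the shown terms are n = 3, 4, 5.
Setting n = 6 gives 24, 13, 7 characters in each block.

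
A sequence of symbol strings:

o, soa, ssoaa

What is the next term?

s(k+1) = s·s(k)·a, so each term gains s as a prefix and a as a suffix.
So the next term is s·ssoaa·a.

sssoaaa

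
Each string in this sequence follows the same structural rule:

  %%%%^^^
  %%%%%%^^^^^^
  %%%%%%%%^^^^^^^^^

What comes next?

The n-th term is 2n+2 %'s then 3n ^'s (n = 1, 2, …).
Setting n = 4 gives 10, 12 characters in each block.

%%%%%%%%%%^^^^^^^^^^^^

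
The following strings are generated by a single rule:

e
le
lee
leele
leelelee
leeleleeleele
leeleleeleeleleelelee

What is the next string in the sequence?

leeleleeleeleleeleleeleeleleeleele

From term 3 onward, concatenate the last term with the second-to-last: le·e = lee, lee·le = leele, …
Continuing: leeleleeleeleleelelee · leeleleeleele gives term 8.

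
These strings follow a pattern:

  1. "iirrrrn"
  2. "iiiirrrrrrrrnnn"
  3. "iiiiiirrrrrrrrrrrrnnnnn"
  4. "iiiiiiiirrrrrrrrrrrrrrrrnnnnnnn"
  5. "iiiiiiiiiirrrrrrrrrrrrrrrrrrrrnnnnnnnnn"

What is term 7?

iiiiiiiiiiiiiirrrrrrrrrrrrrrrrrrrrrrrrrrrrnnnnnnnnnnnnn

Reading off run lengths: i runs 2, 4, 6, 8, 10; r runs 4, 8, 12, 16, 20; n runs 1, 3, 5, 7, 9 — each is linear in n (n = 1, 2, …).
Setting n = 7 gives 14, 28, 13 characters in each block.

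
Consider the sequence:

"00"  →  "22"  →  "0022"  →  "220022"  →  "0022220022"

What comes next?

2200220022220022

This is a Fibonacci-style word recurrence s(k) = s(k−2)·s(k−1): e.g. 00·22 = 0022.
The next term joins 220022 and 0022220022.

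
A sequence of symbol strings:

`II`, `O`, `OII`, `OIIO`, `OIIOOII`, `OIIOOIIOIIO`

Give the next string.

OIIOOIIOIIOOIIOOII

From term 3 onward, concatenate the last term with the second-to-last: O·II = OII, OII·O = OIIO, …
So term 7 is OIIOOIIOIIO·OIIOOII.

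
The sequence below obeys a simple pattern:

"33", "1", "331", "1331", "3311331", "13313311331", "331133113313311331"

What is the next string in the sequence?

13313311331331133113313311331

Each term (from the third on) is the two preceding terms concatenated in order: term 3 = 33·1 = 331.
So term 8 is 13313311331·331133113313311331.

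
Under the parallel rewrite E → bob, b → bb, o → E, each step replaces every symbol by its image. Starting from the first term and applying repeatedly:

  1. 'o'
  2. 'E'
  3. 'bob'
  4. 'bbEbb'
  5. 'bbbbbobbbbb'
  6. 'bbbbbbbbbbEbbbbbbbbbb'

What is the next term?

Rewriting the 21 symbols of bbbbbbbbbbEbbbbbbbbbb one by one yields bb bb bb bb bb bb bb bb bb bb bob bb bb bb bb bb bb bb bb bb bb; concatenated:

bbbbbbbbbbbbbbbbbbbbbobbbbbbbbbbbbbbbbbbbbb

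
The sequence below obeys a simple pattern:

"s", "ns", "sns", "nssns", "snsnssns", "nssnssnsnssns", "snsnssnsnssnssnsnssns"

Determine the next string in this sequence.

nssnssnsnssnssnsnssnsnssnssnsnssns

This is a Fibonacci-style word recurrence s(k) = s(k−2)·s(k−1): e.g. s·ns = sns.
The next term joins nssnssnsnssns and snsnssnsnssnssnsnssns.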